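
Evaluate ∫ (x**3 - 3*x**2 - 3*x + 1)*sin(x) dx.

Use integration by parts with u = x**3 - 3*x**2 - 3*x + 1, dv = sin(x) dx, so v = -cos(x).
Apply parts 3 times (tabular method): alternate signs, differentiate u down to 0, integrate dv up.

-x**3*cos(x) + 3*x**2*sin(x) + 3*x**2*cos(x) - 6*x*sin(x) + 9*x*cos(x) - 9*sin(x) - 7*cos(x) + C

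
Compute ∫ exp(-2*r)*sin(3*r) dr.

-2*exp(-2*r)*sin(3*r)/13 - 3*exp(-2*r)*cos(3*r)/13 + C

Let I denote the integral. Integrate by parts with u = sin(3*r), dv = exp(-2*r) dr, so v = -exp(-2*r)/2: I = -exp(-2*r)*sin(3*r)/2 + (3/2)·∫ exp(-2*r)*cos(3*r) dr.
Apply parts again with u = cos(3*r), dv = exp(-2*r) dr: ∫ exp(-2*r)*cos(3*r) dr = -exp(-2*r)*cos(3*r)/2 − (3/2)·I. Substituting back brings back I: I = -exp(-2*r)*sin(3*r)/2 - 3*exp(-2*r)*cos(3*r)/4 − (9/4)·I.
Solving for I: (1 + 9/4)·I equals the remaining terms, so I = (4/13)·(-exp(-2*r)*sin(3*r)/2 - 3*exp(-2*r)*cos(3*r)/4).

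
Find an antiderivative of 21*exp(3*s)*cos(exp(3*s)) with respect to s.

Let u = exp(3*s), so du = (3*exp(3*s)) ds.
Rewriting, the integral becomes 7·∫ cos(u) du = 7·sin(u).
Substituting back, u = exp(3*s).

7*sin(exp(3*s)) + C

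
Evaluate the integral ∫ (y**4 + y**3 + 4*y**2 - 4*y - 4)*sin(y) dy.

-y**4*cos(y) + 4*y**3*sin(y) - y**3*cos(y) + 3*y**2*sin(y) + 8*y**2*cos(y) - 16*y*sin(y) + 10*y*cos(y) - 10*sin(y) - 12*cos(y) + C

Use integration by parts with u = y**4 + y**3 + 4*y**2 - 4*y - 4, dv = sin(y) dy, so v = -cos(y).
Apply parts 4 times (tabular method): alternate signs, differentiate u down to 0, integrate dv up.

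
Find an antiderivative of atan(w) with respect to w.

Use integration by parts with u = arctan(w), dv = dw.
Then du = 1/(w**2 + 1) dw.

w*atan(w) - log(w**2 + 1)/2 + C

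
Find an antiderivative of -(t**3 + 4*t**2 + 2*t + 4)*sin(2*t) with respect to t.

t**3*cos(2*t)/2 - 3*t**2*sin(2*t)/4 + 2*t**2*cos(2*t) - 2*t*sin(2*t) + t*cos(2*t)/4 - sin(2*t)/8 + cos(2*t) + C

Use integration by parts with u = t**3 + 4*t**2 + 2*t + 4, dv = -sin(2*t) dt, so v = cos(2*t)/2.
Apply parts 3 times (tabular method): alternate signs, differentiate u down to 0, integrate dv up.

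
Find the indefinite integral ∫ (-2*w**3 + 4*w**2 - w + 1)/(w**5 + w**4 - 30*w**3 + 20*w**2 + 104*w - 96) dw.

-67*log(w - 4)/360 + log(w - 2)/64 + 2*log(w - 1)/63 - 35*log(w + 2)/288 + 583*log(w + 6)/2240 + C

Factor the denominator: (w - 4)*(w - 2)*(w - 1)*(w + 2)*(w + 6).
Partial-fraction decomposition: 583/(2240*(w + 6)) - 35/(288*(w + 2)) + 2/(63*(w - 1)) + 1/(64*(w - 2)) - 67/(360*(w - 4)).
Integrate each term: A/(w−a) contributes A·log|w−a|.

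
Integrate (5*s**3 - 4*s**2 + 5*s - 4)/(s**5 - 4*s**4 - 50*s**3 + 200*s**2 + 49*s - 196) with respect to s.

775*log(s - 7)/1008 - 272*log(s - 4)/495 + log(s - 1)/144 + 3*log(s + 1)/80 - 325*log(s + 7)/1232 + C

Factor the denominator: (s - 7)*(s - 4)*(s - 1)*(s + 1)*(s + 7).
Partial-fraction decomposition: -325/(1232*(s + 7)) + 3/(80*(s + 1)) + 1/(144*(s - 1)) - 272/(495*(s - 4)) + 775/(1008*(s - 7)).
Integrate each term: A/(s−a) contributes A·log|s−a|.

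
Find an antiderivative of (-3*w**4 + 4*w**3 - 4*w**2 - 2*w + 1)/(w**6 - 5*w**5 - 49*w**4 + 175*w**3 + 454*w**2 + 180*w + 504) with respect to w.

-604*log(w - 7)/585 + 3179*log(w - 6)/3552 - 91*log(w + 2)/1440 + 4883*log(w + 6)/23088 - log(w**2 + 1)/185 + C

Factor the denominator: (w - 7)*(w - 6)*(w + 2)*(w + 6)*(w**2 + 1).
Partial-fraction decomposition: -2*w/(185*(w**2 + 1)) + 4883/(23088*(w + 6)) - 91/(1440*(w + 2)) + 3179/(3552*(w - 6)) - 604/(585*(w - 7)).
Integrate each term; A/(w−a) gives A·log|w−a|; the (Bw+D)/(w²+p²) term gives a log and an atan.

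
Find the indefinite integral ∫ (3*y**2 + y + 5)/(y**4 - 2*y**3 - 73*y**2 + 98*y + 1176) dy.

Factor the denominator: (y - 7)*(y - 6)*(y + 4)*(y + 7).
Partial-fraction decomposition: -145/(546*(y + 7)) + 49/(330*(y + 4)) - 119/(130*(y - 6)) + 159/(154*(y - 7)).
Integrate each term: A/(y−a) contributes A·log|y−a|.

159*log(y - 7)/154 - 119*log(y - 6)/130 + 49*log(y + 4)/330 - 145*log(y + 7)/546 + C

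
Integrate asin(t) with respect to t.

Use integration by parts with u = arcsin(t), dv = dt.
Then du = 1/sqrt(-t**2 + 1) dt.

t*asin(t) + sqrt(-t**2 + 1) + C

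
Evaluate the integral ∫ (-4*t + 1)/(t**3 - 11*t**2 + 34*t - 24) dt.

-23*log(t - 6)/10 + 5*log(t - 4)/2 - log(t - 1)/5 + C

Factor the denominator: (t - 6)*(t - 4)*(t - 1).
Partial-fraction decomposition: -1/(5*(t - 1)) + 5/(2*(t - 4)) - 23/(10*(t - 6)).
Integrate each term: A/(t−a) contributes A·log|t−a|.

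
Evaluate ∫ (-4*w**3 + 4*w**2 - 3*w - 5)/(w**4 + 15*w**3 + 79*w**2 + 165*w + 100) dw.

log(w + 1)/8 - 109*log(w + 4) + 839*log(w + 5)/8 - 305/(2*w + 10) + C

Factor the denominator: (w + 1)*(w + 4)*(w + 5)**2.
Partial-fraction decomposition: 839/(8*(w + 5)) + 305/(2*(w + 5)**2) - 109/(w + 4) + 1/(8*(w + 1)).
Integrate each term; A/(w−a) gives A·log|w−a|; A/(w−a)² gives −A/(w−a).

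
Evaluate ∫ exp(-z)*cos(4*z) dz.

4*exp(-z)*sin(4*z)/17 - exp(-z)*cos(4*z)/17 + C

Let I denote the integral. Integrate by parts with u = cos(4*z), dv = exp(-z) dz, so v = -exp(-z): I = -exp(-z)*cos(4*z) − 4·∫ exp(-z)*sin(4*z) dz.
Apply parts again with u = sin(4*z), dv = exp(-z) dz: ∫ exp(-z)*sin(4*z) dz = -exp(-z)*sin(4*z) + 4·I. Substituting back brings back I: I = 4*exp(-z)*sin(4*z) - exp(-z)*cos(4*z) − 16·I.
Solving for I: (1 + 16)·I equals the remaining terms, so I = (1/17)·(4*exp(-z)*sin(4*z) - exp(-z)*cos(4*z)).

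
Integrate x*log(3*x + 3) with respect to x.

Use integration by parts with u = log(3*x + 3), dv = x dx.
Then du = 3/(3*x + 3) dx and v = x**2/2.

x**2*log(3*x + 3)/2 - x**2/4 + x/2 - log(x + 1)/2 + C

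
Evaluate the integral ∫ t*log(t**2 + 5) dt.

t**2*log(t**2 + 5)/2 - t**2/2 + 5*log(t**2 + 5)/2 + C

Let u = t**2 + 5, so du = (2*t) dt.
The integral becomes (1/2)·∫ log(u) du; integrate by parts with u′=log(u), dv′=du.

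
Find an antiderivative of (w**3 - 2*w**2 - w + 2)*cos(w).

w**3*sin(w) - 2*w**2*sin(w) + 3*w**2*cos(w) - 7*w*sin(w) - 4*w*cos(w) + 6*sin(w) - 7*cos(w) + C

Use integration by parts with u = w**3 - 2*w**2 - w + 2, dv = cos(w) dw, so v = sin(w).
Apply parts 3 times (tabular method): alternate signs, differentiate u down to 0, integrate dv up.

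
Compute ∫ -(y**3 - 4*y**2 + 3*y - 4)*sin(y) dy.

Use integration by parts with u = y**3 - 4*y**2 + 3*y - 4, dv = -sin(y) dy, so v = cos(y).
Apply parts 3 times (tabular method): alternate signs, differentiate u down to 0, integrate dv up.

y**3*cos(y) - 3*y**2*sin(y) - 4*y**2*cos(y) + 8*y*sin(y) - 3*y*cos(y) + 3*sin(y) + 4*cos(y) + C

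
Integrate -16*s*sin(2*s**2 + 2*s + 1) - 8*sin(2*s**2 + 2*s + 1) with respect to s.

4*cos(2*s**2 + 2*s + 1) + C

Let u = 2*s**2 + 2*s + 1, so du = (4*s + 2) ds.
Rewriting, the integral becomes -4·∫ sin(u) du = -4·-cos(u).
Substituting back, u = 2*s**2 + 2*s + 1.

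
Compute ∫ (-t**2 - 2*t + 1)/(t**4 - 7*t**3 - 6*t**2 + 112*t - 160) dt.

-34*log(t - 5)/27 + 23*log(t - 4)/16 - 7*log(t - 2)/36 + 7*log(t + 4)/432 + C

Factor the denominator: (t - 5)*(t - 4)*(t - 2)*(t + 4).
Partial-fraction decomposition: 7/(432*(t + 4)) - 7/(36*(t - 2)) + 23/(16*(t - 4)) - 34/(27*(t - 5)).
Integrate each term: A/(t−a) contributes A·log|t−a|.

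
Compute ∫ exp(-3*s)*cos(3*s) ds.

exp(-3*s)*sin(3*s)/6 - exp(-3*s)*cos(3*s)/6 + C

Let I denote the integral. Integrate by parts with u = cos(3*s), dv = exp(-3*s) ds, so v = -exp(-3*s)/3: I = -exp(-3*s)*cos(3*s)/3 − ∫ exp(-3*s)*sin(3*s) ds.
Apply parts again with u = sin(3*s), dv = exp(-3*s) ds: ∫ exp(-3*s)*sin(3*s) ds = -exp(-3*s)*sin(3*s)/3 + I. Substituting back brings back I: I = exp(-3*s)*sin(3*s)/3 - exp(-3*s)*cos(3*s)/3 − I.
Solving for I: (1 + 1)·I equals the remaining terms, so I = (1/2)·(exp(-3*s)*sin(3*s)/3 - exp(-3*s)*cos(3*s)/3).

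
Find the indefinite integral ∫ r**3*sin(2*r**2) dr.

Let u = r², du = 2r dr; rewrite as (1/2)∫ u^1·sin(2u) du.
Now integrate by parts 1 time.

-r**2*cos(2*r**2)/4 + sin(2*r**2)/8 + C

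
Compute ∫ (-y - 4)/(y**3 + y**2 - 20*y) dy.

Factor the denominator: y*(y - 4)*(y + 5).
Partial-fraction decomposition: 1/(45*(y + 5)) - 2/(9*(y - 4)) + 1/(5*y).
Integrate each term: A/(y−a) contributes A·log|y−a|.

log(y)/5 - 2*log(y - 4)/9 + log(y + 5)/45 + C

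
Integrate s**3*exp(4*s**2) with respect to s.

Let u = s², du = 2s ds; rewrite as (1/2)∫ u^1·exp(4u) du.
Now integrate by parts 1 time.

(4*s**2 - 1)*exp(4*s**2)/32 + C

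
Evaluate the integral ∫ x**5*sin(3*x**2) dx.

Let u = x², du = 2x dx; rewrite as (1/2)∫ u^2·sin(3u) du.
Now integrate by parts 2 times.

-x**4*cos(3*x**2)/6 + x**2*sin(3*x**2)/9 + cos(3*x**2)/27 + C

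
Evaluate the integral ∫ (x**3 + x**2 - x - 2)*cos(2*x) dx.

Use integration by parts with u = x**3 + x**2 - x - 2, dv = cos(2*x) dx, so v = sin(2*x)/2.
Apply parts 3 times (tabular method): alternate signs, differentiate u down to 0, integrate dv up.

x**3*sin(2*x)/2 + x**2*sin(2*x)/2 + 3*x**2*cos(2*x)/4 - 5*x*sin(2*x)/4 + x*cos(2*x)/2 - 5*sin(2*x)/4 - 5*cos(2*x)/8 + C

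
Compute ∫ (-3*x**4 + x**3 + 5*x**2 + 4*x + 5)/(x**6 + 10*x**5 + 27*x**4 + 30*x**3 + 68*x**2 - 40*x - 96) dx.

6*log(x - 1)/175 - log(x + 1)/75 - 763*log(x + 4)/600 + 3943*log(x + 6)/2800 - 63*log(x**2 + 4)/800 + 63*atan(x/2)/400 + C

Factor the denominator: (x - 1)*(x + 1)*(x + 4)*(x + 6)*(x**2 + 4).
Partial-fraction decomposition: -63*(x - 2)/(400*(x**2 + 4)) + 3943/(2800*(x + 6)) - 763/(600*(x + 4)) - 1/(75*(x + 1)) + 6/(175*(x - 1)).
Integrate each term; A/(x−a) gives A·log|x−a|; the (Bx+D)/(x²+p²) term gives a log and an atan.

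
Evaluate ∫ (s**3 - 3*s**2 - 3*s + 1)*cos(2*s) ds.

s**3*sin(2*s)/2 - 3*s**2*sin(2*s)/2 + 3*s**2*cos(2*s)/4 - 9*s*sin(2*s)/4 - 3*s*cos(2*s)/2 + 5*sin(2*s)/4 - 9*cos(2*s)/8 + C

Use integration by parts with u = s**3 - 3*s**2 - 3*s + 1, dv = cos(2*s) ds, so v = sin(2*s)/2.
Apply parts 3 times (tabular method): alternate signs, differentiate u down to 0, integrate dv up.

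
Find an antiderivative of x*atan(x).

x**2*atan(x)/2 - x/2 + atan(x)/2 + C

Use integration by parts with u = arctan(x), dv = x dx.
Then du = 1/(x**2 + 1) dx.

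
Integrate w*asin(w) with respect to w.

Use integration by parts with u = arcsin(w), dv = w dw.
Then du = 1/sqrt(-w**2 + 1) dw.

w**2*asin(w)/2 + w*sqrt(-w**2 + 1)/4 - asin(w)/4 + C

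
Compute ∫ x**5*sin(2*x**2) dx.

Let u = x², du = 2x dx; rewrite as (1/2)∫ u^2·sin(2u) du.
Now integrate by parts 2 times.

-x**4*cos(2*x**2)/4 + x**2*sin(2*x**2)/4 + cos(2*x**2)/8 + C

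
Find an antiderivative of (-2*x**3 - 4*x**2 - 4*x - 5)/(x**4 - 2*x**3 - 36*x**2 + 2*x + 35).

-305*log(x - 7)/192 + 5*log(x - 1)/24 - 3*log(x + 1)/64 - 55*log(x + 5)/96 + C

Factor the denominator: (x - 7)*(x - 1)*(x + 1)*(x + 5).
Partial-fraction decomposition: -55/(96*(x + 5)) - 3/(64*(x + 1)) + 5/(24*(x - 1)) - 305/(192*(x - 7)).
Integrate each term: A/(x−a) contributes A·log|x−a|.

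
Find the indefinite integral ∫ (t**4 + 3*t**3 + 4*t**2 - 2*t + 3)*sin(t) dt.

-t**4*cos(t) + 4*t**3*sin(t) - 3*t**3*cos(t) + 9*t**2*sin(t) + 8*t**2*cos(t) - 16*t*sin(t) + 20*t*cos(t) - 20*sin(t) - 19*cos(t) + C

Use integration by parts with u = t**4 + 3*t**3 + 4*t**2 - 2*t + 3, dv = sin(t) dt, so v = -cos(t).
Apply parts 4 times (tabular method): alternate signs, differentiate u down to 0, integrate dv up.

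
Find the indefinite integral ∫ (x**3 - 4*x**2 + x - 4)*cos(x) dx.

x**3*sin(x) - 4*x**2*sin(x) + 3*x**2*cos(x) - 5*x*sin(x) - 8*x*cos(x) + 4*sin(x) - 5*cos(x) + C

Use integration by parts with u = x**3 - 4*x**2 + x - 4, dv = cos(x) dx, so v = sin(x).
Apply parts 3 times (tabular method): alternate signs, differentiate u down to 0, integrate dv up.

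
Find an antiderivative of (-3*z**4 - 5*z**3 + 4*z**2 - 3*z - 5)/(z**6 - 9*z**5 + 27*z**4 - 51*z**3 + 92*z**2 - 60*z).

log(z)/12 - 121*log(z - 5)/58 + 89*log(z - 3)/39 - 3*log(z - 1)/10 + 157*log(z**2 + 4)/15080 + 834*atan(z/2)/1885 + C

Factor the denominator: z*(z - 5)*(z - 3)*(z - 1)*(z**2 + 4).
Partial-fraction decomposition: (157*z + 6672)/(7540*(z**2 + 4)) - 3/(10*(z - 1)) + 89/(39*(z - 3)) - 121/(58*(z - 5)) + 1/(12*z).
Integrate each term; A/(z−a) gives A·log|z−a|; the (Bz+D)/(z²+p²) term gives a log and an atan.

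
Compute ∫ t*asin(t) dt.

Use integration by parts with u = arcsin(t), dv = t dt.
Then du = 1/sqrt(-t**2 + 1) dt.

t**2*asin(t)/2 + t*sqrt(-t**2 + 1)/4 - asin(t)/4 + C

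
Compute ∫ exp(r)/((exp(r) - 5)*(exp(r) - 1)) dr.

Let u = e^r, du = e^r dr.
The integral becomes ∫ du/((u-5)(u-1)); decompose into partial fractions.

log(exp(r) - 5)/4 - log(exp(r) - 1)/4 + C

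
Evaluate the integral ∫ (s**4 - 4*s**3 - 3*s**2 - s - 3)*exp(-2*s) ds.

(-2*s**4 + 4*s**3 + 12*s**2 + 14*s + 13)*exp(-2*s)/4 + C

Use integration by parts with u = s**4 - 4*s**3 - 3*s**2 - s - 3, dv = exp(-2*s) ds, so v = -exp(-2*s)/2.
Apply parts 4 times (tabular method): alternate signs, differentiate u down to 0, integrate dv up.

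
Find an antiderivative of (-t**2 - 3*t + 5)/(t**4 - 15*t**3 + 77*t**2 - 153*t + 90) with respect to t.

Factor the denominator: (t - 6)*(t - 5)*(t - 3)*(t - 1).
Partial-fraction decomposition: -1/(40*(t - 1)) - 13/(12*(t - 3)) + 35/(8*(t - 5)) - 49/(15*(t - 6)).
Integrate each term: A/(t−a) contributes A·log|t−a|.

-49*log(t - 6)/15 + 35*log(t - 5)/8 - 13*log(t - 3)/12 - log(t - 1)/40 + C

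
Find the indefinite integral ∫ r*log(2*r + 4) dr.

Use integration by parts with u = log(2*r + 4), dv = r dr.
Then du = 2/(2*r + 4) dr and v = r**2/2.

r**2*log(2*r + 4)/2 - r**2/4 + r - 2*log(r + 2) + C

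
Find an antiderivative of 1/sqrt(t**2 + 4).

Substitute t = 2·tan(θ), so dt = 2·sec(θ)^2 dθ and the radical becomes sqrt(t**2 + 4) = 2·sec(θ) by the Pythagorean identity.
Integrate the resulting trig expression in θ, then back-substitute tan(θ) = t/2, sec(θ) = sqrt(t**2 + 4)/2 (absorbing any constant into C).

log(t + sqrt(t**2 + 4)) + C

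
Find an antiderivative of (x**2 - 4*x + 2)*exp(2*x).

Use integration by parts with u = x**2 - 4*x + 2, dv = exp(2*x) dx, so v = exp(2*x)/2.
Apply parts 2 times (tabular method): alternate signs, differentiate u down to 0, integrate dv up.

(2*x**2 - 10*x + 9)*exp(2*x)/4 + C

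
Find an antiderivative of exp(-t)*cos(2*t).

2*exp(-t)*sin(2*t)/5 - exp(-t)*cos(2*t)/5 + C

Let I denote the integral. Integrate by parts with u = cos(2*t), dv = exp(-t) dt, so v = -exp(-t): I = -exp(-t)*cos(2*t) − 2·∫ exp(-t)*sin(2*t) dt.
Apply parts again with u = sin(2*t), dv = exp(-t) dt: ∫ exp(-t)*sin(2*t) dt = -exp(-t)*sin(2*t) + 2·I. Substituting back brings back I: I = 2*exp(-t)*sin(2*t) - exp(-t)*cos(2*t) − 4·I.
Solving for I: (1 + 4)·I equals the remaining terms, so I = (1/5)·(2*exp(-t)*sin(2*t) - exp(-t)*cos(2*t)).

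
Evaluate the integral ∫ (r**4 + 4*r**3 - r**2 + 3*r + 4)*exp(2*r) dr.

(2*r**4 + 4*r**3 - 8*r**2 + 14*r + 1)*exp(2*r)/4 + C

Use integration by parts with u = r**4 + 4*r**3 - r**2 + 3*r + 4, dv = exp(2*r) dr, so v = exp(2*r)/2.
Apply parts 4 times (tabular method): alternate signs, differentiate u down to 0, integrate dv up.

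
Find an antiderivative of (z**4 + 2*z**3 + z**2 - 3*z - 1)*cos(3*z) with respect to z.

z**4*sin(3*z)/3 + 2*z**3*sin(3*z)/3 + 4*z**3*cos(3*z)/9 - z**2*sin(3*z)/9 + 2*z**2*cos(3*z)/3 - 13*z*sin(3*z)/9 - 2*z*cos(3*z)/27 - 25*sin(3*z)/81 - 13*cos(3*z)/27 + C

Use integration by parts with u = z**4 + 2*z**3 + z**2 - 3*z - 1, dv = cos(3*z) dz, so v = sin(3*z)/3.
Apply parts 4 times (tabular method): alternate signs, differentiate u down to 0, integrate dv up.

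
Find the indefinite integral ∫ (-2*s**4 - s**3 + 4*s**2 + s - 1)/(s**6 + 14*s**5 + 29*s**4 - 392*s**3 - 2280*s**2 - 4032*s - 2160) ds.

Factor the denominator: (s - 6)*(s + 1)*(s + 2)*(s + 5)*(s + 6)**2.
Partial-fraction decomposition: -13951/(1800*(s + 6)) - 2239/(240*(s + 6)**2) + 1031/(132*(s + 5)) - 11/(384*(s + 2)) - 1/(700*(s + 1)) - 2659/(88704*(s - 6)).
Integrate each term; A/(s−a) gives A·log|s−a|; A/(s−a)² gives −A/(s−a).

-2659*log(s - 6)/88704 - log(s + 1)/700 - 11*log(s + 2)/384 + 1031*log(s + 5)/132 - 13951*log(s + 6)/1800 + 2239/(240*s + 1440) + C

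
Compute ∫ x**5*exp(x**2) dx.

(x**4 - 2*x**2 + 2)*exp(x**2)/2 + C

Let u = x², du = 2x dx; rewrite as (1/2)∫ u^2·exp(1u) du.
Now integrate by parts 2 times.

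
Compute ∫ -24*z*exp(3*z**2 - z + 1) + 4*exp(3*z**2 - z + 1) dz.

Let u = 3*z**2 - z + 1, so du = (6*z - 1) dz.
Rewriting, the integral becomes -4·∫ e^u du = -4·e^u.
Substituting back, u = 3*z**2 - z + 1.

-4*exp(3*z**2 - z + 1) + C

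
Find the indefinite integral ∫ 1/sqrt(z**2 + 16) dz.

Substitute z = 4·tan(θ), so dz = 4·sec(θ)^2 dθ and the radical becomes sqrt(z**2 + 16) = 4·sec(θ) by the Pythagorean identity.
Integrate the resulting trig expression in θ, then back-substitute tan(θ) = z/4, sec(θ) = sqrt(z**2 + 16)/4 (absorbing any constant into C).

log(z + sqrt(z**2 + 16)) + C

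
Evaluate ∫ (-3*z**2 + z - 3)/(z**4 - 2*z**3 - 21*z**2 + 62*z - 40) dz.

-47*log(z - 4)/54 + 13*log(z - 2)/14 - 5*log(z - 1)/18 + 83*log(z + 5)/378 + C

Factor the denominator: (z - 4)*(z - 2)*(z - 1)*(z + 5).
Partial-fraction decomposition: 83/(378*(z + 5)) - 5/(18*(z - 1)) + 13/(14*(z - 2)) - 47/(54*(z - 4)).
Integrate each term: A/(z−a) contributes A·log|z−a|.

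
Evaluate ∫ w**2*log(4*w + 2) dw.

w**3*log(4*w + 2)/3 - w**3/9 + w**2/12 - w/12 + log(2*w + 1)/24 + C

Use integration by parts with u = log(4*w + 2), dv = w**2 dw.
Then du = 4/(4*w + 2) dw and v = w**3/3.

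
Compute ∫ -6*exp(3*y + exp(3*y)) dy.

Let u = exp(3*y), so du = (3*exp(3*y)) dy.
Rewriting, the integral becomes -2·∫ e^u du = -2·e^u.
Substituting back, u = exp(3*y).

-2*exp(exp(3*y)) + C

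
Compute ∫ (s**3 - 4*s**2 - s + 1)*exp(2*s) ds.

Use integration by parts with u = s**3 - 4*s**2 - s + 1, dv = exp(2*s) ds, so v = exp(2*s)/2.
Apply parts 3 times (tabular method): alternate signs, differentiate u down to 0, integrate dv up.

(4*s**3 - 22*s**2 + 18*s - 5)*exp(2*s)/8 + C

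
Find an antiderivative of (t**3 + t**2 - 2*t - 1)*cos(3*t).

Use integration by parts with u = t**3 + t**2 - 2*t - 1, dv = cos(3*t) dt, so v = sin(3*t)/3.
Apply parts 3 times (tabular method): alternate signs, differentiate u down to 0, integrate dv up.

t**3*sin(3*t)/3 + t**2*sin(3*t)/3 + t**2*cos(3*t)/3 - 8*t*sin(3*t)/9 + 2*t*cos(3*t)/9 - 11*sin(3*t)/27 - 8*cos(3*t)/27 + C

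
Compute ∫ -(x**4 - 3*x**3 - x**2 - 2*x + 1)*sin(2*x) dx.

Use integration by parts with u = x**4 - 3*x**3 - x**2 - 2*x + 1, dv = -sin(2*x) dx, so v = cos(2*x)/2.
Apply parts 4 times (tabular method): alternate signs, differentiate u down to 0, integrate dv up.

x**4*cos(2*x)/2 - x**3*sin(2*x) - 3*x**3*cos(2*x)/2 + 9*x**2*sin(2*x)/4 - 2*x**2*cos(2*x) + 2*x*sin(2*x) + 5*x*cos(2*x)/4 - 5*sin(2*x)/8 + 3*cos(2*x)/2 + C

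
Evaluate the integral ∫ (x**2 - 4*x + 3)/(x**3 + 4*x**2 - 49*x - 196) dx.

12*log(x - 7)/77 - 35*log(x + 4)/33 + 40*log(x + 7)/21 + C

Factor the denominator: (x - 7)*(x + 4)*(x + 7).
Partial-fraction decomposition: 40/(21*(x + 7)) - 35/(33*(x + 4)) + 12/(77*(x - 7)).
Integrate each term: A/(x−a) contributes A·log|x−a|.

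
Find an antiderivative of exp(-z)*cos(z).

exp(-z)*sin(z)/2 - exp(-z)*cos(z)/2 + C

Let I denote the integral. Integrate by parts with u = cos(z), dv = exp(-z) dz, so v = -exp(-z): I = -exp(-z)*cos(z) − ∫ exp(-z)*sin(z) dz.
Apply parts again with u = sin(z), dv = exp(-z) dz: ∫ exp(-z)*sin(z) dz = -exp(-z)*sin(z) + I. Substituting back brings back I: I = exp(-z)*sin(z) - exp(-z)*cos(z) − I.
Solving for I: (1 + 1)·I equals the remaining terms, so I = (1/2)·(exp(-z)*sin(z) - exp(-z)*cos(z)).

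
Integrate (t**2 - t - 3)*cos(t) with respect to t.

Use integration by parts with u = t**2 - t - 3, dv = cos(t) dt, so v = sin(t).
Apply parts 2 times (tabular method): alternate signs, differentiate u down to 0, integrate dv up.

t**2*sin(t) - t*sin(t) + 2*t*cos(t) - 5*sin(t) - cos(t) + C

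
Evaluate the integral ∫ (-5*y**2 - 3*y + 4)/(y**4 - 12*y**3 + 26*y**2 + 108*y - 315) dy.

-131*log(y - 7)/40 + 17*log(y - 5)/4 - 25*log(y - 3)/24 + log(y + 3)/15 + C

Factor the denominator: (y - 7)*(y - 5)*(y - 3)*(y + 3).
Partial-fraction decomposition: 1/(15*(y + 3)) - 25/(24*(y - 3)) + 17/(4*(y - 5)) - 131/(40*(y - 7)).
Integrate each term: A/(y−a) contributes A·log|y−a|.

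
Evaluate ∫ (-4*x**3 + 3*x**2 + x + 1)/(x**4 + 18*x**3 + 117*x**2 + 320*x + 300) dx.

43*log(x + 2)/36 + 2129*log(x + 5)/9 - 967*log(x + 6)/4 + 571/(3*x + 15) + C

Factor the denominator: (x + 2)*(x + 5)**2*(x + 6).
Partial-fraction decomposition: -967/(4*(x + 6)) + 2129/(9*(x + 5)) - 571/(3*(x + 5)**2) + 43/(36*(x + 2)).
Integrate each term; A/(x−a) gives A·log|x−a|; A/(x−a)² gives −A/(x−a).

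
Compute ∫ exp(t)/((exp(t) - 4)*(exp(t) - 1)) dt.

Let u = e^t, du = e^t dt.
The integral becomes ∫ du/((u-4)(u-1)); decompose into partial fractions.

log(exp(t) - 4)/3 - log(exp(t) - 1)/3 + C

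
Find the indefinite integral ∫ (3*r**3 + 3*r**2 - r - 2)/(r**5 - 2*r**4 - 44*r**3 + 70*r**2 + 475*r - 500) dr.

8951*log(r - 5)/64800 + log(r - 1)/160 + 142*log(r + 4)/405 - 99*log(r + 5)/200 - 443/(360*r - 1800) + C

Factor the denominator: (r - 5)**2*(r - 1)*(r + 4)*(r + 5).
Partial-fraction decomposition: -99/(200*(r + 5)) + 142/(405*(r + 4)) + 1/(160*(r - 1)) + 8951/(64800*(r - 5)) + 443/(360*(r - 5)**2).
Integrate each term; A/(r−a) gives A·log|r−a|; A/(r−a)² gives −A/(r−a).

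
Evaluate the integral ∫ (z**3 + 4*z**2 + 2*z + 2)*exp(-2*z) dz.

(-4*z**3 - 22*z**2 - 30*z - 23)*exp(-2*z)/8 + C

Use integration by parts with u = z**3 + 4*z**2 + 2*z + 2, dv = exp(-2*z) dz, so v = -exp(-2*z)/2.
Apply parts 3 times (tabular method): alternate signs, differentiate u down to 0, integrate dv up.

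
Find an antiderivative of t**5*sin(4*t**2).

-t**4*cos(4*t**2)/8 + t**2*sin(4*t**2)/16 + cos(4*t**2)/64 + C

Let u = t², du = 2t dt; rewrite as (1/2)∫ u^2·sin(4u) du.
Now integrate by parts 2 times.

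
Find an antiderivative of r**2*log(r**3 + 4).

r**3*log(r**3 + 4)/3 - r**3/3 + 4*log(r**3 + 4)/3 + C

Let u = r**3 + 4, so du = (3*r**2) dr.
The integral becomes (1/3)·∫ log(u) du; integrate by parts with u′=log(u), dv′=du.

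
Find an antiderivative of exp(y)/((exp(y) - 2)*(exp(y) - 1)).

log(exp(y) - 2) - log(exp(y) - 1) + C

Let u = e^y, du = e^y dy.
The integral becomes ∫ du/((u-2)(u-1)); decompose into partial fractions.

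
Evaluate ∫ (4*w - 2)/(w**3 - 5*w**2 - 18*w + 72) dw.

11*log(w - 6)/15 - 10*log(w - 3)/21 - 9*log(w + 4)/35 + C

Factor the denominator: (w - 6)*(w - 3)*(w + 4).
Partial-fraction decomposition: -9/(35*(w + 4)) - 10/(21*(w - 3)) + 11/(15*(w - 6)).
Integrate each term: A/(w−a) contributes A·log|w−a|.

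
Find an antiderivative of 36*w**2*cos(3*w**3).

Let u = 3*w**3, so du = (9*w**2) dw.
Rewriting, the integral becomes 4·∫ cos(u) du = 4·sin(u).
Substituting back, u = 3*w**3.

4*sin(3*w**3) + C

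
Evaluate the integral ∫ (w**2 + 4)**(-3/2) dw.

w/(4*sqrt(w**2 + 4)) + C

Substitute w = 2·tan(θ), so dw = 2·sec(θ)^2 dθ and the radical becomes sqrt(w**2 + 4) = 2·sec(θ) by the Pythagorean identity.
Integrate the resulting trig expression in θ, then back-substitute tan(θ) = w/2, sec(θ) = sqrt(w**2 + 4)/2 (absorbing any constant into C).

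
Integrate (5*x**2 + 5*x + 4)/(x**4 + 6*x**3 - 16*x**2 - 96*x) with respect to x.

Factor the denominator: x*(x - 4)*(x + 4)*(x + 6).
Partial-fraction decomposition: -77/(60*(x + 6)) + 1/(x + 4) + 13/(40*(x - 4)) - 1/(24*x).
Integrate each term: A/(x−a) contributes A·log|x−a|.

-log(x)/24 + 13*log(x - 4)/40 + log(x + 4) - 77*log(x + 6)/60 + C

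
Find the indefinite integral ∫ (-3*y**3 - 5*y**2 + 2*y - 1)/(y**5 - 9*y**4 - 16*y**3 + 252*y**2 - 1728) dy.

Factor the denominator: (y - 6)**2*(y - 4)*(y + 3)*(y + 4).
Partial-fraction decomposition: 103/(800*(y + 4)) - 29/(567*(y + 3)) - 265/(224*(y - 4)) + 4477/(4050*(y - 6)) - 817/(180*(y - 6)**2).
Integrate each term; A/(y−a) gives A·log|y−a|; A/(y−a)² gives −A/(y−a).

4477*log(y - 6)/4050 - 265*log(y - 4)/224 - 29*log(y + 3)/567 + 103*log(y + 4)/800 + 817/(180*y - 1080) + C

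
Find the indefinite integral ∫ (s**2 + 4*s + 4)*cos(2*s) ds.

Use integration by parts with u = s**2 + 4*s + 4, dv = cos(2*s) ds, so v = sin(2*s)/2.
Apply parts 2 times (tabular method): alternate signs, differentiate u down to 0, integrate dv up.

s**2*sin(2*s)/2 + 2*s*sin(2*s) + s*cos(2*s)/2 + 7*sin(2*s)/4 + cos(2*s) + C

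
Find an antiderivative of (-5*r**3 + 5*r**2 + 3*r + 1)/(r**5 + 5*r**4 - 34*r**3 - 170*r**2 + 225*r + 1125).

-121*log(r - 5)/400 + 5*log(r - 3)/48 + 43*log(r + 3)/48 - 279*log(r + 5)/400 + 23/(5*r + 25) + C

Factor the denominator: (r - 5)*(r - 3)*(r + 3)*(r + 5)**2.
Partial-fraction decomposition: -279/(400*(r + 5)) - 23/(5*(r + 5)**2) + 43/(48*(r + 3)) + 5/(48*(r - 3)) - 121/(400*(r - 5)).
Integrate each term; A/(r−a) gives A·log|r−a|; A/(r−a)² gives −A/(r−a).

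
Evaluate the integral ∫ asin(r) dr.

Use integration by parts with u = arcsin(r), dv = dr.
Then du = 1/sqrt(-r**2 + 1) dr.

r*asin(r) + sqrt(-r**2 + 1) + C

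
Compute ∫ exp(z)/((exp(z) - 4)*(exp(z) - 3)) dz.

Let u = e^z, du = e^z dz.
The integral becomes ∫ du/((u-4)(u-3)); decompose into partial fractions.

log(exp(z) - 4) - log(exp(z) - 3) + C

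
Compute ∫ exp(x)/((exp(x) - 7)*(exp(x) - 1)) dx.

Let u = e^x, du = e^x dx.
The integral becomes ∫ du/((u-1)(u-7)); decompose into partial fractions.

log(exp(x) - 7)/6 - log(exp(x) - 1)/6 + C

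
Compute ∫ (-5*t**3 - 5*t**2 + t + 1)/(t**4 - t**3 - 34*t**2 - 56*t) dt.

Factor the denominator: t*(t - 7)*(t + 2)*(t + 4).
Partial-fraction decomposition: -237/(88*(t + 4)) + 19/(36*(t + 2)) - 1952/(693*(t - 7)) - 1/(56*t).
Integrate each term: A/(t−a) contributes A·log|t−a|.

-log(t)/56 - 1952*log(t - 7)/693 + 19*log(t + 2)/36 - 237*log(t + 4)/88 + C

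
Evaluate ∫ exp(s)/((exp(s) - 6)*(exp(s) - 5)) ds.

log(exp(s) - 6) - log(exp(s) - 5) + C

Let u = e^s, du = e^s ds.
The integral becomes ∫ du/((u-5)(u-6)); decompose into partial fractions.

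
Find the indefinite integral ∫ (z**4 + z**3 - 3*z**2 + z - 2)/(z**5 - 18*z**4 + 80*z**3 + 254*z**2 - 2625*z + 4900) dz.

Factor the denominator: (z - 7)**2*(z - 5)*(z - 4)*(z + 5).
Partial-fraction decomposition: 209/(6480*(z + 5)) - 274/(81*(z - 4)) + 339/(20*(z - 5)) - 5443/(432*(z - 7)) + 1301/(36*(z - 7)**2).
Integrate each term; A/(z−a) gives A·log|z−a|; A/(z−a)² gives −A/(z−a).

-5443*log(z - 7)/432 + 339*log(z - 5)/20 - 274*log(z - 4)/81 + 209*log(z + 5)/6480 - 1301/(36*z - 252) + C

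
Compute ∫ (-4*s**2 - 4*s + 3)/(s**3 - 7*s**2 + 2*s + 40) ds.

Factor the denominator: (s - 5)*(s - 4)*(s + 2).
Partial-fraction decomposition: -5/(42*(s + 2)) + 77/(6*(s - 4)) - 117/(7*(s - 5)).
Integrate each term: A/(s−a) contributes A·log|s−a|.

-117*log(s - 5)/7 + 77*log(s - 4)/6 - 5*log(s + 2)/42 + C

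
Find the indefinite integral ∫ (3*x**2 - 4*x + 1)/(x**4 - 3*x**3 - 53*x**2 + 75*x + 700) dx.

Factor the denominator: (x - 7)*(x - 5)*(x + 4)*(x + 5).
Partial-fraction decomposition: -4/(5*(x + 5)) + 65/(99*(x + 4)) - 14/(45*(x - 5)) + 5/(11*(x - 7)).
Integrate each term: A/(x−a) contributes A·log|x−a|.

5*log(x - 7)/11 - 14*log(x - 5)/45 + 65*log(x + 4)/99 - 4*log(x + 5)/5 + C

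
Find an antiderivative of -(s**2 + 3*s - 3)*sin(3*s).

Use integration by parts with u = s**2 + 3*s - 3, dv = -sin(3*s) ds, so v = cos(3*s)/3.
Apply parts 2 times (tabular method): alternate signs, differentiate u down to 0, integrate dv up.

s**2*cos(3*s)/3 - 2*s*sin(3*s)/9 + s*cos(3*s) - sin(3*s)/3 - 29*cos(3*s)/27 + C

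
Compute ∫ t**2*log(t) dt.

t**3*log(t)/3 - t**3/9 + C

Use integration by parts with u = log(t), dv = t**2 dt.
Then du = 1/t dt and v = t**3/3.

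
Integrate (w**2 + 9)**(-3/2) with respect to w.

Substitute w = 3·tan(θ), so dw = 3·sec(θ)^2 dθ and the radical becomes sqrt(w**2 + 9) = 3·sec(θ) by the Pythagorean identity.
Integrate the resulting trig expression in θ, then back-substitute tan(θ) = w/3, sec(θ) = sqrt(w**2 + 9)/3 (absorbing any constant into C).

w/(9*sqrt(w**2 + 9)) + C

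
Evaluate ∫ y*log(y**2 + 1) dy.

Let u = y**2 + 1, so du = (2*y) dy.
The integral becomes (1/2)·∫ log(u) du; integrate by parts with u′=log(u), dv′=du.

y**2*log(y**2 + 1)/2 - y**2/2 + log(y**2 + 1)/2 + C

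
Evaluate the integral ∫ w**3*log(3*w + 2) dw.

Use integration by parts with u = log(3*w + 2), dv = w**3 dw.
Then du = 3/(3*w + 2) dw and v = w**4/4.

w**4*log(3*w + 2)/4 - w**4/16 + w**3/18 - w**2/18 + 2*w/27 - 4*log(3*w + 2)/81 + C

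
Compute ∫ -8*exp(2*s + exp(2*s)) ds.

-4*exp(exp(2*s)) + C

Let u = exp(2*s), so du = (2*exp(2*s)) ds.
Rewriting, the integral becomes -4·∫ e^u du = -4·e^u.
Substituting back, u = exp(2*s).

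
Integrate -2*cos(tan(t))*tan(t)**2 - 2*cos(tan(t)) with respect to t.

-2*sin(tan(t)) + C

Let u = tan(t), so du = (tan(t)**2 + 1) dt.
Rewriting, the integral becomes -2·∫ cos(u) du = -2·sin(u).
Substituting back, u = tan(t).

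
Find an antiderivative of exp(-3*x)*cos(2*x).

2*exp(-3*x)*sin(2*x)/13 - 3*exp(-3*x)*cos(2*x)/13 + C

Let I denote the integral. Integrate by parts with u = cos(2*x), dv = exp(-3*x) dx, so v = -exp(-3*x)/3: I = -exp(-3*x)*cos(2*x)/3 − (2/3)·∫ exp(-3*x)*sin(2*x) dx.
Apply parts again with u = sin(2*x), dv = exp(-3*x) dx: ∫ exp(-3*x)*sin(2*x) dx = -exp(-3*x)*sin(2*x)/3 + (2/3)·I. Substituting back brings back I: I = 2*exp(-3*x)*sin(2*x)/9 - exp(-3*x)*cos(2*x)/3 − (4/9)·I.
Solving for I: (1 + 4/9)·I equals the remaining terms, so I = (9/13)·(2*exp(-3*x)*sin(2*x)/9 - exp(-3*x)*cos(2*x)/3).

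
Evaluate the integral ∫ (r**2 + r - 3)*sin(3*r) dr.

-r**2*cos(3*r)/3 + 2*r*sin(3*r)/9 - r*cos(3*r)/3 + sin(3*r)/9 + 29*cos(3*r)/27 + C

Use integration by parts with u = r**2 + r - 3, dv = sin(3*r) dr, so v = -cos(3*r)/3.
Apply parts 2 times (tabular method): alternate signs, differentiate u down to 0, integrate dv up.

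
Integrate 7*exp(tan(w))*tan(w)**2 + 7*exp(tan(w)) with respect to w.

7*exp(tan(w)) + C

Let u = tan(w), so du = (tan(w)**2 + 1) dw.
Rewriting, the integral becomes 7·∫ e^u du = 7·e^u.
Substituting back, u = tan(w).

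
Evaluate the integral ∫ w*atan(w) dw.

Use integration by parts with u = arctan(w), dv = w dw.
Then du = 1/(w**2 + 1) dw.

w**2*atan(w)/2 - w/2 + atan(w)/2 + C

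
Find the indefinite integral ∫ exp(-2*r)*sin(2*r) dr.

-exp(-2*r)*sin(2*r)/4 - exp(-2*r)*cos(2*r)/4 + C

Let I denote the integral. Integrate by parts with u = sin(2*r), dv = exp(-2*r) dr, so v = -exp(-2*r)/2: I = -exp(-2*r)*sin(2*r)/2 + ∫ exp(-2*r)*cos(2*r) dr.
Apply parts again with u = cos(2*r), dv = exp(-2*r) dr: ∫ exp(-2*r)*cos(2*r) dr = -exp(-2*r)*cos(2*r)/2 − I. Substituting back brings back I: I = -exp(-2*r)*sin(2*r)/2 - exp(-2*r)*cos(2*r)/2 − I.
Solving for I: (1 + 1)·I equals the remaining terms, so I = (1/2)·(-exp(-2*r)*sin(2*r)/2 - exp(-2*r)*cos(2*r)/2).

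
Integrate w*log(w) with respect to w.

w**2*log(w)/2 - w**2/4 + C

Use integration by parts with u = log(w), dv = w dw.
Then du = 1/w dw and v = w**2/2.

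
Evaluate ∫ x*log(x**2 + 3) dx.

x**2*log(x**2 + 3)/2 - x**2/2 + 3*log(x**2 + 3)/2 + C

Let u = x**2 + 3, so du = (2*x) dx.
The integral becomes (1/2)·∫ log(u) du; integrate by parts with u′=log(u), dv′=du.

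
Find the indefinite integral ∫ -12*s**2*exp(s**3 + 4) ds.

-4*exp(s**3 + 4) + C

Let u = s**3 + 4, so du = (3*s**2) ds.
Rewriting, the integral becomes -4·∫ e^u du = -4·e^u.
Substituting back, u = s**3 + 4.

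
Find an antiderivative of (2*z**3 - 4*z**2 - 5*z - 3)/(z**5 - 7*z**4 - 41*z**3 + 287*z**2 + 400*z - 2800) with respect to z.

Factor the denominator: (z - 7)*(z - 5)*(z - 4)*(z + 4)*(z + 5).
Partial-fraction decomposition: -41/(135*(z + 5)) + 175/(792*(z + 4)) + 41/(216*(z - 4)) - 61/(90*(z - 5)) + 113/(198*(z - 7)).
Integrate each term: A/(z−a) contributes A·log|z−a|.

113*log(z - 7)/198 - 61*log(z - 5)/90 + 41*log(z - 4)/216 + 175*log(z + 4)/792 - 41*log(z + 5)/135 + C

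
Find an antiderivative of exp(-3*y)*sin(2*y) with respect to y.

-3*exp(-3*y)*sin(2*y)/13 - 2*exp(-3*y)*cos(2*y)/13 + C

Let I denote the integral. Integrate by parts with u = sin(2*y), dv = exp(-3*y) dy, so v = -exp(-3*y)/3: I = -exp(-3*y)*sin(2*y)/3 + (2/3)·∫ exp(-3*y)*cos(2*y) dy.
Apply parts again with u = cos(2*y), dv = exp(-3*y) dy: ∫ exp(-3*y)*cos(2*y) dy = -exp(-3*y)*cos(2*y)/3 − (2/3)·I. Substituting back brings back I: I = -exp(-3*y)*sin(2*y)/3 - 2*exp(-3*y)*cos(2*y)/9 − (4/9)·I.
Solving for I: (1 + 4/9)·I equals the remaining terms, so I = (9/13)·(-exp(-3*y)*sin(2*y)/3 - 2*exp(-3*y)*cos(2*y)/9).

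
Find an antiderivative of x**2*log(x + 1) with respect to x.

Use integration by parts with u = log(x + 1), dv = x**2 dx.
Then du = 1/(x + 1) dx and v = x**3/3.

x**3*log(x + 1)/3 - x**3/9 + x**2/6 - x/3 + log(x + 1)/3 + C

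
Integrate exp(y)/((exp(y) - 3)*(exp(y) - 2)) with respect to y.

Let u = e^y, du = e^y dy.
The integral becomes ∫ du/((u-2)(u-3)); decompose into partial fractions.

log(exp(y) - 3) - log(exp(y) - 2) + C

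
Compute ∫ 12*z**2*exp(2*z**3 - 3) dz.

2*exp(2*z**3 - 3) + C

Let u = 2*z**3 - 3, so du = (6*z**2) dz.
Rewriting, the integral becomes 2·∫ e^u du = 2·e^u.
Substituting back, u = 2*z**3 - 3.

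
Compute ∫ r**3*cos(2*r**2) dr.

r**2*sin(2*r**2)/4 + cos(2*r**2)/8 + C

Let u = r², du = 2r dr; rewrite as (1/2)∫ u^1·cos(2u) du.
Now integrate by parts 1 time.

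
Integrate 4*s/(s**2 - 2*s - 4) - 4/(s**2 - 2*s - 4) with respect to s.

2*log(s**2 - 2*s - 4) + C

Let u = s**2 - 2*s - 4, so du = (2*s - 2) ds.
Rewriting, the integral becomes 2·∫ 1/u du = 2·log(u).
Substituting back, u = s**2 - 2*s - 4.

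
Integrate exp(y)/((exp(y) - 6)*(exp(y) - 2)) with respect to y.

Let u = e^y, du = e^y dy.
The integral becomes ∫ du/((u-6)(u-2)); decompose into partial fractions.

log(exp(y) - 6)/4 - log(exp(y) - 2)/4 + C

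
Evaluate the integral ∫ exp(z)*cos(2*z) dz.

Let I denote the integral. Integrate by parts with u = cos(2*z), dv = exp(z) dz, so v = exp(z): I = exp(z)*cos(2*z) + 2·∫ exp(z)*sin(2*z) dz.
Apply parts again with u = sin(2*z), dv = exp(z) dz: ∫ exp(z)*sin(2*z) dz = exp(z)*sin(2*z) − 2·I. Substituting back brings back I: I = 2*exp(z)*sin(2*z) + exp(z)*cos(2*z) − 4·I.
Solving for I: (1 + 4)·I equals the remaining terms, so I = (1/5)·(2*exp(z)*sin(2*z) + exp(z)*cos(2*z)).

2*exp(z)*sin(2*z)/5 + exp(z)*cos(2*z)/5 + C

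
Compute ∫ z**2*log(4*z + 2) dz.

z**3*log(4*z + 2)/3 - z**3/9 + z**2/12 - z/12 + log(2*z + 1)/24 + C

Use integration by parts with u = log(4*z + 2), dv = z**2 dz.
Then du = 4/(4*z + 2) dz and v = z**3/3.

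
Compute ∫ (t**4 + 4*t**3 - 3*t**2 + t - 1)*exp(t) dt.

Use integration by parts with u = t**4 + 4*t**3 - 3*t**2 + t - 1, dv = exp(t) dt, so v = exp(t).
Apply parts 4 times (tabular method): alternate signs, differentiate u down to 0, integrate dv up.

(t**4 - 3*t**2 + 7*t - 8)*exp(t) + C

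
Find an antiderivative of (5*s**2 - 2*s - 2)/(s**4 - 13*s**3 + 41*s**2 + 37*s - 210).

229*log(s - 7)/72 - 113*log(s - 5)/28 + 37*log(s - 3)/40 - 22*log(s + 2)/315 + C

Factor the denominator: (s - 7)*(s - 5)*(s - 3)*(s + 2).
Partial-fraction decomposition: -22/(315*(s + 2)) + 37/(40*(s - 3)) - 113/(28*(s - 5)) + 229/(72*(s - 7)).
Integrate each term: A/(s−a) contributes A·log|s−a|.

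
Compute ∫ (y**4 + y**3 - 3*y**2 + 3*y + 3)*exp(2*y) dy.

Use integration by parts with u = y**4 + y**3 - 3*y**2 + 3*y + 3, dv = exp(2*y) dy, so v = exp(2*y)/2.
Apply parts 4 times (tabular method): alternate signs, differentiate u down to 0, integrate dv up.

(4*y**4 - 4*y**3 - 6*y**2 + 18*y + 3)*exp(2*y)/8 + C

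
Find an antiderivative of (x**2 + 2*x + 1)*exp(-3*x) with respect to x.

Use integration by parts with u = x**2 + 2*x + 1, dv = exp(-3*x) dx, so v = -exp(-3*x)/3.
Apply parts 2 times (tabular method): alternate signs, differentiate u down to 0, integrate dv up.

(-9*x**2 - 24*x - 17)*exp(-3*x)/27 + C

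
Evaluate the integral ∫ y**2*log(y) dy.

y**3*log(y)/3 - y**3/9 + C

Use integration by parts with u = log(y), dv = y**2 dy.
Then du = 1/y dy and v = y**3/3.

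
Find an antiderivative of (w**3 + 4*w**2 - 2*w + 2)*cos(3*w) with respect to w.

w**3*sin(3*w)/3 + 4*w**2*sin(3*w)/3 + w**2*cos(3*w)/3 - 8*w*sin(3*w)/9 + 8*w*cos(3*w)/9 + 10*sin(3*w)/27 - 8*cos(3*w)/27 + C

Use integration by parts with u = w**3 + 4*w**2 - 2*w + 2, dv = cos(3*w) dw, so v = sin(3*w)/3.
Apply parts 3 times (tabular method): alternate signs, differentiate u down to 0, integrate dv up.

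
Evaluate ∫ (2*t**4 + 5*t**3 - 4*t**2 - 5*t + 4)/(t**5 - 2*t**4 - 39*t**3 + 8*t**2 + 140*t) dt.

log(t)/35 + 629*log(t - 7)/378 - 5*log(t - 2)/28 + 5*log(t + 2)/108 + 277*log(t + 5)/630 + C

Factor the denominator: t*(t - 7)*(t - 2)*(t + 2)*(t + 5).
Partial-fraction decomposition: 277/(630*(t + 5)) + 5/(108*(t + 2)) - 5/(28*(t - 2)) + 629/(378*(t - 7)) + 1/(35*t).
Integrate each term: A/(t−a) contributes A·log|t−a|.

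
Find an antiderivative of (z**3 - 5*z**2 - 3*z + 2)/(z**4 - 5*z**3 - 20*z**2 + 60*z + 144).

Factor the denominator: (z - 6)*(z - 4)*(z + 2)*(z + 3).
Partial-fraction decomposition: 61/(63*(z + 3)) - 5/(12*(z + 2)) + 13/(42*(z - 4)) + 5/(36*(z - 6)).
Integrate each term: A/(z−a) contributes A·log|z−a|.

5*log(z - 6)/36 + 13*log(z - 4)/42 - 5*log(z + 2)/12 + 61*log(z + 3)/63 + C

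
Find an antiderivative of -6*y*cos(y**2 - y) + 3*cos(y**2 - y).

-3*sin(y**2 - y) + C

Let u = y**2 - y, so du = (2*y - 1) dy.
Rewriting, the integral becomes -3·∫ cos(u) du = -3·sin(u).
Substituting back, u = y**2 - y.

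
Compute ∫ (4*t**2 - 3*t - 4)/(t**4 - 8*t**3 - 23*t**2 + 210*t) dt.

Factor the denominator: t*(t - 7)*(t - 6)*(t + 5).
Partial-fraction decomposition: -37/(220*(t + 5)) - 61/(33*(t - 6)) + 57/(28*(t - 7)) - 2/(105*t).
Integrate each term: A/(t−a) contributes A·log|t−a|.

-2*log(t)/105 + 57*log(t - 7)/28 - 61*log(t - 6)/33 - 37*log(t + 5)/220 + C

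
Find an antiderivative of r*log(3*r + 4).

Use integration by parts with u = log(3*r + 4), dv = r dr.
Then du = 3/(3*r + 4) dr and v = r**2/2.

r**2*log(3*r + 4)/2 - r**2/4 + 2*r/3 - 8*log(3*r + 4)/9 + C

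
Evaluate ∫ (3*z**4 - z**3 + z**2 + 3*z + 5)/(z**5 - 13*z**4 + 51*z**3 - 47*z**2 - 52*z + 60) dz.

Factor the denominator: (z - 6)*(z - 5)*(z - 2)*(z - 1)*(z + 1).
Partial-fraction decomposition: 1/(36*(z + 1)) - 11/(40*(z - 1)) + 55/(36*(z - 2)) - 1795/(72*(z - 5)) + 533/(20*(z - 6)).
Integrate each term: A/(z−a) contributes A·log|z−a|.

533*log(z - 6)/20 - 1795*log(z - 5)/72 + 55*log(z - 2)/36 - 11*log(z - 1)/40 + log(z + 1)/36 + C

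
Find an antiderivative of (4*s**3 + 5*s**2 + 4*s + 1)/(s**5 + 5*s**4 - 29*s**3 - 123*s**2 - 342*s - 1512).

1069*log(s - 6)/5850 + 191*log(s + 4)/750 - 577*log(s + 7)/1131 + 1187*log(s**2 + 9)/32625 + 3818*atan(s/3)/32625 + C

Factor the denominator: (s - 6)*(s + 4)*(s + 7)*(s**2 + 9).
Partial-fraction decomposition: 2*(1187*s + 5727)/(32625*(s**2 + 9)) - 577/(1131*(s + 7)) + 191/(750*(s + 4)) + 1069/(5850*(s - 6)).
Integrate each term; A/(s−a) gives A·log|s−a|; the (Bs+D)/(s²+p²) term gives a log and an atan.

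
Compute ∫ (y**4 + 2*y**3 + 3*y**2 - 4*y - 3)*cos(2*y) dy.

y**4*sin(2*y)/2 + y**3*sin(2*y) + y**3*cos(2*y) + 3*y**2*cos(2*y)/2 - 7*y*sin(2*y)/2 - 3*sin(2*y)/2 - 7*cos(2*y)/4 + C

Use integration by parts with u = y**4 + 2*y**3 + 3*y**2 - 4*y - 3, dv = cos(2*y) dy, so v = sin(2*y)/2.
Apply parts 4 times (tabular method): alternate signs, differentiate u down to 0, integrate dv up.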